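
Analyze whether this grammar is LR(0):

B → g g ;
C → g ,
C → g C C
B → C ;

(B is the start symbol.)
A grammar is LR(0) if no state in the canonical LR(0) collection has:
  - both a shift item (dot before a terminal) and a complete item (shift-reduce conflict), or
  - two or more complete items (reduce-reduce conflict; the accept item [B' → B .] counts as a complete item here).

Augment with B' → B and build the canonical LR(0) collection (I0 = CLOSURE({[B' → . B]}), then GOTO on every symbol after a dot until no new states appear). It has 11 states:
  I0: { [B → . C ;], [B → . g g ;], [B' → . B], [C → . g ,], [C → . g C C] }  — shift
  I1: { [B' → B .] }  — accept
  I2: { [B → C . ;] }  — shift
  I3: { [B → g . g ;], [C → . g ,], [C → . g C C], [C → g . ,], [C → g . C C] }  — shift
  I4: { [C → g , .] }  — reduce
  I5: { [C → . g ,], [C → . g C C], [C → g C . C] }  — shift
  I6: { [B → g g . ;], [C → . g ,], [C → . g C C], [C → g . ,], [C → g . C C] }  — shift
  I7: { [B → g g ; .] }  — reduce
  I8: { [C → . g ,], [C → . g C C], [C → g . ,], [C → g . C C] }  — shift
  I9: { [C → g C C .] }  — reduce
  I10: { [B → C ; .] }  — reduce

Every state is either a pure shift/goto state or contains exactly one complete item and nothing to shift — no conflicts. The grammar is LR(0).

Answer: Yes, the grammar is LR(0)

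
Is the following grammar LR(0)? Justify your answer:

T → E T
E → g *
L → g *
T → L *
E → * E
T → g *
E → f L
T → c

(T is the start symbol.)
Augment with T' → T and build the canonical LR(0) collection (I0 = CLOSURE({[T' → . T]}), then GOTO on every symbol after a dot until no new states appear). It has 17 states:
  I0: { [E → . * E], [E → . f L], [E → . g *], [L → . g *], [T → . E T], [T → . L *], [T → . c], [T → . g *], [T' → . T] }  — shift
  I1: { [E → * . E], [E → . * E], [E → . f L], [E → . g *] }  — shift
  I2: { [E → . * E], [E → . f L], [E → . g *], [L → . g *], [T → . E T], [T → . L *], [T → . c], [T → . g *], [T → E . T] }  — shift
  I3: { [T → L . *] }  — shift
  I4: { [T' → T .] }  — accept
  I5: { [T → c .] }  — reduce
  I6: { [E → f . L], [L → . g *] }  — shift
  I7: { [E → g . *], [L → g . *], [T → g . *] }  — shift
  I8: { [E → g * .], [L → g * .], [T → g * .] }  — 3 reduces
  I9: { [E → f L .] }  — reduce
  I10: { [L → g . *] }  — shift
  I11: { [L → g * .] }  — reduce
  I12: { [T → L * .] }  — reduce
  I13: { [T → E T .] }  — reduce
  I14: { [E → * E .] }  — reduce
  I15: { [E → g . *] }  — shift
  I16: { [E → g * .] }  — reduce

Conflict in state I8:
  Reduce-reduce conflict: [E → g * .] and [L → g * .]
So the grammar is NOT LR(0).

Answer: No. Reduce-reduce conflict: [E → g * .] and [L → g * .]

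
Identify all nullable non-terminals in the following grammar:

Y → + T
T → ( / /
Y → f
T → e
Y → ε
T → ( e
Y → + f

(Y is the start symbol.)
{ 'Y' }

ε-productions: Y → ε
So Y is immediately nullable.
No further non-terminal can be added: every production for the remaining non-terminals contains a terminal or a non-nullable non-terminal.
Nullable = { 'Y' }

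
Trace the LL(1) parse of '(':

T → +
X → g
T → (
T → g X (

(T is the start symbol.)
LL(1) parsing maintains a stack (initially the start symbol over $) and the input. At each step: if the stack top is a terminal, match it against the current input token; if it is a non-terminal N, replace it with the RHS of M[N, lookahead] (the unique production whose predict set contains the lookahead).

Stack is shown with the top on the left.

Stack  Input  Action
--------------------
T $    ( $    output T → (
( $    ( $    match '('
$      $      accept

The string is accepted.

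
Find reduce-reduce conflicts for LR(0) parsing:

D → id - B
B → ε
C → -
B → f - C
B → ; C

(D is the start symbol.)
Augment with D' → D and build the canonical LR(0) collection (I0 = CLOSURE({[D' → . D]}), then GOTO on every symbol after a dot until no new states appear). It has 11 states:
  I0: { [D → . id - B], [D' → . D] }  — shift
  I1: { [D' → D .] }  — accept
  I2: { [D → id . - B] }  — shift
  I3: { [B → . ; C], [B → . f - C], [B → .], [D → id - . B] }  — shift, reduce
  I4: { [B → ; . C], [C → . -] }  — shift
  I5: { [D → id - B .] }  — reduce
  I6: { [B → f . - C] }  — shift
  I7: { [B → f - . C], [C → . -] }  — shift
  I8: { [C → - .] }  — reduce
  I9: { [B → f - C .] }  — reduce
  I10: { [B → ; C .] }  — reduce

No state contains more than one complete item.

Answer: No reduce-reduce conflicts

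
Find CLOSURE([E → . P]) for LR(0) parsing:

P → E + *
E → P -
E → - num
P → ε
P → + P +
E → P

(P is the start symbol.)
{ [E → . - num], [E → . P -], [E → . P], [P → . + P +], [P → . E + *], [P → .] }

To compute CLOSURE, for each item [A → α.Bβ] where B is a non-terminal, add [B → .γ] for all productions B → γ; repeat for the newly added items until nothing changes.

Start with: [E → . P]
  [E → . P] has the dot before P: add [P → . E + *], [P → .], [P → . + P +]
  [P → . E + *] has the dot before E: add [E → . P -], [E → . - num]
No further items can be added.

CLOSURE = { [E → . - num], [E → . P -], [E → . P], [P → . + P +], [P → . E + *], [P → .] }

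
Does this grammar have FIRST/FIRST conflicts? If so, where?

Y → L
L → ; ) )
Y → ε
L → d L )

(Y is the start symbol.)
No FIRST/FIRST conflicts.

A FIRST/FIRST conflict occurs when two productions N → α and N → β for the same non-terminal have FIRST(α) ∩ FIRST(β) ≠ ∅ (with ε ∈ FIRST of a nullable right-hand side, so two nullable alternatives also conflict).

FIRST sets of the non-terminals at (or reachable through a nullable prefix from) the front of some alternative:
  FIRST(L) = { ';', 'd' }

Productions for Y:
  Y → L: FIRST = { ';', 'd' }
  Y → ε: FIRST = { ε }
Productions for L:
  L → ; ) ): FIRST = { ';' }
  L → d L ): FIRST = { 'd' }

All alternatives of each non-terminal have pairwise disjoint FIRST sets.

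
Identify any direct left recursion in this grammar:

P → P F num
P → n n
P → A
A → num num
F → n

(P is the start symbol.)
P → P F num: LEFT RECURSIVE (starts with P)
P → n n: starts with n
P → A: starts with A
A → num num: starts with num
F → n: starts with n

The grammar has direct left recursion on: P.

Answer: Yes, P is left-recursive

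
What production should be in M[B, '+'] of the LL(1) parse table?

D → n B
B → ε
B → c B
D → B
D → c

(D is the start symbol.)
Empty (error entry)

To find M[B, '+'], we find productions for B where '+' is in the predict set (PREDICT(N → α) = (FIRST(α) \ {ε}) ∪ (FOLLOW(N) if α ⇒* ε)).

Relevant sets:
  FOLLOW(B) = { $ }

B → ε: PREDICT = { $ }
B → c B: PREDICT = { 'c' }

M[B, '+'] is empty (no production applies)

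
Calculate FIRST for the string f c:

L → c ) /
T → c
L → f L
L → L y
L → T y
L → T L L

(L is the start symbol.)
To compute FIRST(f c), process the symbols left to right:
Symbol f is a terminal. Add 'f' and stop.
FIRST(f c) = { 'f' }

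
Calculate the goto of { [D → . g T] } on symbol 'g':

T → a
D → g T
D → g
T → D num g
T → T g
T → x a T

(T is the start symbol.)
{ [D → . g T], [D → . g], [D → g . T], [T → . D num g], [T → . T g], [T → . a], [T → . x a T] }

GOTO(I, 'g') = CLOSURE({ [A → αX.β] : [A → α.Xβ] ∈ I, X = 'g' })

Items with dot before 'g', with the dot advanced:
  [D → . g T] → [D → g . T]
Closure of the advanced items:
  [D → g . T] has the dot before T: add [T → . a], [T → . D num g], [T → . T g], [T → . x a T]
  [T → . D num g] has the dot before D: add [D → . g T], [D → . g]

GOTO = { [D → . g T], [D → . g], [D → g . T], [T → . D num g], [T → . T g], [T → . a], [T → . x a T] }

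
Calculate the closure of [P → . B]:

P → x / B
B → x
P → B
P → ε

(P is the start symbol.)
Start with: [P → . B]
  [P → . B] has the dot before B: add [B → . x]
No further items can be added.

CLOSURE = { [B → . x], [P → . B] }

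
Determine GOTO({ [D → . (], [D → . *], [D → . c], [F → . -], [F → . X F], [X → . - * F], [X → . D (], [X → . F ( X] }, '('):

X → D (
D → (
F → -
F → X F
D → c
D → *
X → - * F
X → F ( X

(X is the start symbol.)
GOTO(I, '(') = CLOSURE({ [A → αX.β] : [A → α.Xβ] ∈ I, X = '(' })

Items with dot before '(', with the dot advanced:
  [D → . (] → [D → ( .]
Closure adds nothing (no advanced item has the dot before a non-terminal).

GOTO = { [D → ( .] }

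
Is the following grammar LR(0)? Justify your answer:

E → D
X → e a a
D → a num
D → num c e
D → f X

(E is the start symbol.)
Yes, the grammar is LR(0)

A grammar is LR(0) if no state in the canonical LR(0) collection has:
  - both a shift item (dot before a terminal) and a complete item (shift-reduce conflict), or
  - two or more complete items (reduce-reduce conflict; the accept item [E' → E .] counts as a complete item here).

Augment with E' → E and build the canonical LR(0) collection (I0 = CLOSURE({[E' → . E]}), then GOTO on every symbol after a dot until no new states appear). It has 13 states:
  I0: { [D → . a num], [D → . f X], [D → . num c e], [E → . D], [E' → . E] }  — shift
  I1: { [E → D .] }  — reduce
  I2: { [E' → E .] }  — accept
  I3: { [D → a . num] }  — shift
  I4: { [D → f . X], [X → . e a a] }  — shift
  I5: { [D → num . c e] }  — shift
  I6: { [D → num c . e] }  — shift
  I7: { [D → num c e .] }  — reduce
  I8: { [D → f X .] }  — reduce
  I9: { [X → e . a a] }  — shift
  I10: { [X → e a . a] }  — shift
  I11: { [X → e a a .] }  — reduce
  I12: { [D → a num .] }  — reduce

Every state is either a pure shift/goto state or contains exactly one complete item and nothing to shift — no conflicts. The grammar is LR(0).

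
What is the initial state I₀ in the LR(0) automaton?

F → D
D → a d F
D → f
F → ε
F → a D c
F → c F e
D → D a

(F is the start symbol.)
{ [D → . D a], [D → . a d F], [D → . f], [F → . D], [F → . a D c], [F → . c F e], [F → .], [F' → . F] }

First, augment the grammar with F' → F
I₀ = CLOSURE({ [F' → . F] }):
  [F' → . F] has the dot before F: add [F → . D], [F → .], [F → . a D c], [F → . c F e]
  [F → . D] has the dot before D: add [D → . a d F], [D → . f], [D → . D a]
No further items can be added.

I₀ = { [D → . D a], [D → . a d F], [D → . f], [F → . D], [F → . a D c], [F → . c F e], [F → .], [F' → . F] }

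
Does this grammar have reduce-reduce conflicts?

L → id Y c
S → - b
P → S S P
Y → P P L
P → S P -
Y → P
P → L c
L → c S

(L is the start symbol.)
A reduce-reduce conflict occurs when an LR(0) state has two complete items [A → α .] and [B → β .] — both call for a reduction, and with no lookahead the parser cannot choose between them.

Augment with L' → L and build the canonical LR(0) collection (I0 = CLOSURE({[L' → . L]}), then GOTO on every symbol after a dot until no new states appear). It has 19 states:
  I0: { [L → . c S], [L → . id Y c], [L' → . L] }  — shift
  I1: { [L' → L .] }  — accept
  I2: { [L → c . S], [S → . - b] }  — shift
  I3: { [L → . c S], [L → . id Y c], [L → id . Y c], [P → . L c], [P → . S P -], [P → . S S P], [S → . - b], [Y → . P P L], [Y → . P] }  — shift
  I4: { [S → - . b] }  — shift
  I5: { [P → L . c] }  — shift
  I6: { [L → . c S], [L → . id Y c], [P → . L c], [P → . S P -], [P → . S S P], [S → . - b], [Y → P . P L], [Y → P .] }  — shift, reduce
  I7: { [L → . c S], [L → . id Y c], [P → . L c], [P → . S P -], [P → . S S P], [P → S . P -], [P → S . S P], [S → . - b] }  — shift
  I8: { [L → id Y . c] }  — shift
  I9: { [L → id Y c .] }  — reduce
  I10: { [P → S P . -] }  — shift
  I11: { [L → . c S], [L → . id Y c], [P → . L c], [P → . S P -], [P → . S S P], [P → S . P -], [P → S . S P], [P → S S . P], [S → . - b] }  — shift
  I12: { [P → S P . -], [P → S S P .] }  — shift, reduce
  I13: { [P → S P - .] }  — reduce
  I14: { [L → . c S], [L → . id Y c], [Y → P P . L] }  — shift
  I15: { [Y → P P L .] }  — reduce
  I16: { [P → L c .] }  — reduce
  I17: { [S → - b .] }  — reduce
  I18: { [L → c S .] }  — reduce

No state contains more than one complete item.

Answer: No reduce-reduce conflicts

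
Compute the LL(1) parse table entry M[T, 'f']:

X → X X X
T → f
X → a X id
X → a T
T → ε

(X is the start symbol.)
To find M[T, 'f'], we find productions for T where 'f' is in the predict set (PREDICT(N → α) = (FIRST(α) \ {ε}) ∪ (FOLLOW(N) if α ⇒* ε)).

Relevant sets:
  FOLLOW(T) = { $, 'a', 'id' }

T → f: PREDICT = { 'f' }
  'f' is in predict set, so this production goes in M[T, 'f']
T → ε: PREDICT = { $, 'a', 'id' }

M[T, 'f'] = T → f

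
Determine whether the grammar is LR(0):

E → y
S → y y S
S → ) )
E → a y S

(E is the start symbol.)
Yes, the grammar is LR(0)

Augment with E' → E and build the canonical LR(0) collection (I0 = CLOSURE({[E' → . E]}), then GOTO on every symbol after a dot until no new states appear). It has 11 states:
  I0: { [E → . a y S], [E → . y], [E' → . E] }  — shift
  I1: { [E' → E .] }  — accept
  I2: { [E → a . y S] }  — shift
  I3: { [E → y .] }  — reduce
  I4: { [E → a y . S], [S → . ) )], [S → . y y S] }  — shift
  I5: { [S → ) . )] }  — shift
  I6: { [E → a y S .] }  — reduce
  I7: { [S → y . y S] }  — shift
  I8: { [S → . ) )], [S → . y y S], [S → y y . S] }  — shift
  I9: { [S → y y S .] }  — reduce
  I10: { [S → ) ) .] }  — reduce

Every state is either a pure shift/goto state or contains exactly one complete item and nothing to shift — no conflicts. The grammar is LR(0).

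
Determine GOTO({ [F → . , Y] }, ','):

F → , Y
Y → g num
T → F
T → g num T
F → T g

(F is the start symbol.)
{ [F → , . Y], [Y → . g num] }

GOTO(I, ',') = CLOSURE({ [A → αX.β] : [A → α.Xβ] ∈ I, X = ',' })

Items with dot before ',', with the dot advanced:
  [F → . , Y] → [F → , . Y]
Closure of the advanced items:
  [F → , . Y] has the dot before Y: add [Y → . g num]

GOTO = { [F → , . Y], [Y → . g num] }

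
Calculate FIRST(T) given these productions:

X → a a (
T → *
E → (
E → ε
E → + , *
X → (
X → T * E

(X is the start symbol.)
{ '*' }

To compute FIRST(T), examine every production with T on the left-hand side, reading each right-hand side left to right until a non-nullable symbol is reached.

From T → *:
  - '*' is a terminal: add '*' and stop

Collecting: FIRST(T) = { '*' }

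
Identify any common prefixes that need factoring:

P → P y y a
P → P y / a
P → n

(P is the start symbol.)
Left-factoring is needed when two productions for the same non-terminal
share a common prefix on the right-hand side.

Productions for P:
  P → P y y a
  P → P y / a
  P → n

Found common prefix 'P y' in productions for P

Answer: Yes, P has productions with common prefix 'P y'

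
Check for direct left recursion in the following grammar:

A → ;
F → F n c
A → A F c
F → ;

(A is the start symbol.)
Direct left recursion occurs when N → N α for some non-terminal N (the right-hand side begins with the left-hand side itself).

A → ;: starts with ';'
F → F n c: LEFT RECURSIVE (starts with F)
A → A F c: LEFT RECURSIVE (starts with A)
F → ;: starts with ';'

The grammar has direct left recursion on: F, A.

Answer: Yes, F, A are left-recursive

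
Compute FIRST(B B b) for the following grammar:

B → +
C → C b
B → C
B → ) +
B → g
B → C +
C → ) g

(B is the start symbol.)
{ ')', '+', 'g' }

FIRST sets of the non-terminals involved (from the grammar, by fixed-point iteration):
  FIRST(B) = { ')', '+', 'g' }

To compute FIRST(B B b), process the symbols left to right:
Symbol B is a non-terminal. Add FIRST(B) \ {ε} = { ')', '+', 'g' }
B is not nullable (ε ∉ FIRST(B)), so stop here.
FIRST(B B b) = { ')', '+', 'g' }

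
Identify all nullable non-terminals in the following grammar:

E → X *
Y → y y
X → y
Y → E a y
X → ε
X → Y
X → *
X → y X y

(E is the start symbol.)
{ 'X' }

A non-terminal is nullable if it can derive ε (the empty string): either it has an ε-production, or it has a production whose right-hand side consists entirely of nullable non-terminals.

ε-productions: X → ε
So X is immediately nullable.
No further non-terminal can be added: every production for the remaining non-terminals contains a terminal or a non-nullable non-terminal.
Nullable = { 'X' }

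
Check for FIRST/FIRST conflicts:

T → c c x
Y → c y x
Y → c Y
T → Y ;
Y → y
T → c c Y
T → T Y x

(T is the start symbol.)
FIRST sets of the non-terminals at (or reachable through a nullable prefix from) the front of some alternative:
  FIRST(Y) = { 'c', 'y' }
  FIRST(T) = { 'c', 'y' }

Productions for T:
  T → c c x: FIRST = { 'c' }
  T → Y ;: FIRST = { 'c', 'y' }
  T → c c Y: FIRST = { 'c' }
  T → T Y x: FIRST = { 'c', 'y' }
Productions for Y:
  Y → c y x: FIRST = { 'c' }
  Y → c Y: FIRST = { 'c' }
  Y → y: FIRST = { 'y' }

Conflict for T: T → c c x and T → Y ;
  Overlap: { 'c' }
Conflict for T: T → c c x and T → c c Y
  Overlap: { 'c' }
Conflict for T: T → c c x and T → T Y x
  Overlap: { 'c' }
Conflict for T: T → Y ; and T → c c Y
  Overlap: { 'c' }
Conflict for T: T → Y ; and T → T Y x
  Overlap: { 'c', 'y' }
Conflict for T: T → c c Y and T → T Y x
  Overlap: { 'c' }
Conflict for Y: Y → c y x and Y → c Y
  Overlap: { 'c' }

Answer: Yes. T → c c x / T → Y ';' on { 'c' }; T → c c x / T → c c Y on { 'c' }; T → c c x / T → T Y x on { 'c' }; T → Y ';' / T → c c Y on { 'c' }; T → Y ';' / T → T Y x on { 'c', 'y' }; T → c c Y / T → T Y x on { 'c' }; Y → c y x / Y → c Y on { 'c' }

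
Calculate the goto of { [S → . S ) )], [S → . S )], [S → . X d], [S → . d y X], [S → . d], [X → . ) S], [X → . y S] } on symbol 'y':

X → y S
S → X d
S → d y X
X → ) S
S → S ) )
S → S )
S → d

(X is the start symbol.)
{ [S → . S ) )], [S → . S )], [S → . X d], [S → . d y X], [S → . d], [X → . ) S], [X → . y S], [X → y . S] }

GOTO(I, 'y') = CLOSURE({ [A → αX.β] : [A → α.Xβ] ∈ I, X = 'y' })

Items with dot before 'y', with the dot advanced:
  [X → . y S] → [X → y . S]
Closure of the advanced items:
  [X → y . S] has the dot before S: add [S → . X d], [S → . d y X], [S → . S ) )], [S → . S )], [S → . d]
  [S → . X d] has the dot before X: add [X → . y S], [X → . ) S]

GOTO = { [S → . S ) )], [S → . S )], [S → . X d], [S → . d y X], [S → . d], [X → . ) S], [X → . y S], [X → y . S] }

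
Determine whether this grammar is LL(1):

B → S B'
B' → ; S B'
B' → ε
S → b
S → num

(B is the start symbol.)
A grammar is LL(1) if for each non-terminal N with multiple productions, the predict sets of those productions are pairwise disjoint, where PREDICT(N → α) = (FIRST(α) \ {ε}) ∪ (FOLLOW(N) if α ⇒* ε).

Relevant sets:
  FOLLOW(B') = { $ }

For B':
  PREDICT(B' → ';' S B') = { ';' }
  PREDICT(B' → ε) = { $ }
For S:
  PREDICT(S → b) = { 'b' }
  PREDICT(S → num) = { 'num' }
B has a single production, so nothing to check there.

All predict sets are disjoint. The grammar IS LL(1).

Answer: Yes, the grammar is LL(1).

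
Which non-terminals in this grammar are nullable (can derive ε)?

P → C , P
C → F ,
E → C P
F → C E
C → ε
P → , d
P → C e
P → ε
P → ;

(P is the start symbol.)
{ 'C', 'E', 'F', 'P' }

A non-terminal is nullable if it can derive ε (the empty string): either it has an ε-production, or it has a production whose right-hand side consists entirely of nullable non-terminals.

ε-productions: C → ε, P → ε
So C, P are immediately nullable.
E → C P: every symbol on the right is nullable, so E is nullable too.
F → C E: every symbol on the right is nullable, so F is nullable too.
Every non-terminal is now nullable.
Nullable = { 'C', 'E', 'F', 'P' }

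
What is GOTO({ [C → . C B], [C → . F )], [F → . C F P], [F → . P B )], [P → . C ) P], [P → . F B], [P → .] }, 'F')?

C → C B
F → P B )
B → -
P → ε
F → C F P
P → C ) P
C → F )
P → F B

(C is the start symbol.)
{ [B → . -], [C → F . )], [P → F . B] }

GOTO(I, 'F') = CLOSURE({ [A → αX.β] : [A → α.Xβ] ∈ I, X = 'F' })

Items with dot before 'F', with the dot advanced:
  [C → . F )] → [C → F . )]
  [P → . F B] → [P → F . B]
Closure of the advanced items:
  [P → F . B] has the dot before B: add [B → . -]

GOTO = { [B → . -], [C → F . )], [P → F . B] }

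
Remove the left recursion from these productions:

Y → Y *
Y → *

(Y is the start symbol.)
Y is directly left-recursive. The standard transformation for
  A → A α₁ | ... | A α_m | β₁ | ... | β_n
is
  A  → β₁ A' | ... | β_n A'
  A' → α₁ A' | ... | α_m A' | ε

Y → * becomes Y → * Y'
Y → Y * becomes Y' → * Y'
Add Y' → ε

Resulting grammar:
Y → * Y'
Y' → * Y'
Y' → ε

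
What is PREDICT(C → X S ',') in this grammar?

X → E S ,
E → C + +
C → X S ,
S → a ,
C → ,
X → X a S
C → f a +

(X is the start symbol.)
{ ',', 'f' }

PREDICT(C → X S ',') = (FIRST(RHS) \ {ε}) ∪ (FOLLOW(C) if ε ∈ FIRST(RHS), i.e. RHS ⇒* ε)
FIRST(X) = { ',', 'f' }
FIRST(X S ',') = { ',', 'f' }
ε ∉ FIRST(X S ','), so FOLLOW(C) is not added.
PREDICT(C → X S ',') = { ',', 'f' }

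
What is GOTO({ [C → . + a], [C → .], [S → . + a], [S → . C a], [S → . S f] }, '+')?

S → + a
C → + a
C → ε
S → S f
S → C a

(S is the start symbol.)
{ [C → + . a], [S → + . a] }

GOTO(I, '+') = CLOSURE({ [A → αX.β] : [A → α.Xβ] ∈ I, X = '+' })

Items with dot before '+', with the dot advanced:
  [C → . + a] → [C → + . a]
  [S → . + a] → [S → + . a]
Closure adds nothing (no advanced item has the dot before a non-terminal).

GOTO = { [C → + . a], [S → + . a] }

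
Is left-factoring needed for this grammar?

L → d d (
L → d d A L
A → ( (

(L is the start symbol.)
Left-factoring is needed when two productions for the same non-terminal
share a common prefix on the right-hand side.

Productions for L:
  L → d d (
  L → d d A L

Found common prefix 'd d' in productions for L

Answer: Yes, L has productions with common prefix 'd d'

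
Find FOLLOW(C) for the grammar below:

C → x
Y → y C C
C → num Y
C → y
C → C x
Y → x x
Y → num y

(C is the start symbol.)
{ $, 'num', 'x', 'y' }

To compute FOLLOW(C), find every occurrence of C on a right-hand side N → α C β: add FIRST(β) \ {ε}, and if β is empty or nullable also add FOLLOW(N). Iterate to a fixed point.

C is the start symbol, so $ ∈ FOLLOW(C).
In Y → y C C: C is followed by C, add FIRST(C) \ {ε} = { 'num', 'x', 'y' }
In Y → y C C: C is at the end, add FOLLOW(Y)
In C → C x: C is followed by x, add FIRST(x) \ {ε} = { 'x' }

The FOLLOW sets referred to above (computed the same way, to a fixed point):
  FOLLOW(Y) = { $, 'num', 'x', 'y' }

Taking the union: FOLLOW(C) = { $, 'num', 'x', 'y' }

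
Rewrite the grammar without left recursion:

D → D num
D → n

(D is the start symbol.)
D is directly left-recursive. The standard transformation for
  A → A α₁ | ... | A α_m | β₁ | ... | β_n
is
  A  → β₁ A' | ... | β_n A'
  A' → α₁ A' | ... | α_m A' | ε

D → n becomes D → n D'
D → D num becomes D' → num D'
Add D' → ε

Resulting grammar:
D → n D'
D' → num D'
D' → ε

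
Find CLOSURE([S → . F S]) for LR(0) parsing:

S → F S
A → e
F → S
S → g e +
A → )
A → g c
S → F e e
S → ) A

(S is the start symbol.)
{ [F → . S], [S → . ) A], [S → . F S], [S → . F e e], [S → . g e +] }

Start with: [S → . F S]
  [S → . F S] has the dot before F: add [F → . S]
  [F → . S] has the dot before S: add [S → . g e +], [S → . F e e], [S → . ) A]
No further items can be added.

CLOSURE = { [F → . S], [S → . ) A], [S → . F S], [S → . F e e], [S → . g e +] }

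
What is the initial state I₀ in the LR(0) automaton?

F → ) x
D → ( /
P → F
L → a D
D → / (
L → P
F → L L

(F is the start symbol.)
{ [F → . ) x], [F → . L L], [F' → . F], [L → . P], [L → . a D], [P → . F] }

First, augment the grammar with F' → F
I₀ = CLOSURE({ [F' → . F] }):
  [F' → . F] has the dot before F: add [F → . ) x], [F → . L L]
  [F → . L L] has the dot before L: add [L → . a D], [L → . P]
  [L → . P] has the dot before P: add [P → . F]
No further items can be added.

I₀ = { [F → . ) x], [F → . L L], [F' → . F], [L → . P], [L → . a D], [P → . F] }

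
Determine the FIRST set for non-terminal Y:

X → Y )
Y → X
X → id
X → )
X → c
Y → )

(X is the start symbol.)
To compute FIRST(Y), examine every production with Y on the left-hand side, reading each right-hand side left to right until a non-nullable symbol is reached.

FIRST sets of the other non-terminals involved (by the same procedure, iterated to a fixed point):
  FIRST(X) = { ')', 'c', 'id' }

From Y → X:
  - X is a non-terminal: add FIRST(X) \ {ε} = { ')', 'c', 'id' }
    X is not nullable, so stop
From Y → ):
  - ')' is a terminal: add ')' and stop

Collecting: FIRST(Y) = { ')', 'c', 'id' }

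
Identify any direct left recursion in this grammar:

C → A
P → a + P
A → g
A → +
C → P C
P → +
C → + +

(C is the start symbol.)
C → A: starts with A
P → a + P: starts with a
A → g: starts with g
A → +: starts with '+'
C → P C: starts with P
P → +: starts with '+'
C → + +: starts with '+'

No direct left recursion found.

Answer: No direct left recursion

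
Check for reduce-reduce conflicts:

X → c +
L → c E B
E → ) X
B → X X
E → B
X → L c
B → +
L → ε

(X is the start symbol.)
Yes — I5: [B → + .] vs [X → c + .]

Augment with X' → X and build the canonical LR(0) collection (I0 = CLOSURE({[X' → . X]}), then GOTO on every symbol after a dot until no new states appear). It has 14 states:
  I0: { [L → . c E B], [L → .], [X → . L c], [X → . c +], [X' → . X] }  — shift, reduce
  I1: { [X → L . c] }  — shift
  I2: { [X' → X .] }  — accept
  I3: { [B → . +], [B → . X X], [E → . ) X], [E → . B], [L → . c E B], [L → .], [L → c . E B], [X → . L c], [X → . c +], [X → c . +] }  — shift, reduce
  I4: { [E → ) . X], [L → . c E B], [L → .], [X → . L c], [X → . c +] }  — shift, reduce
  I5: { [B → + .], [X → c + .] }  — 2 reduces
  I6: { [E → B .] }  — reduce
  I7: { [B → . +], [B → . X X], [L → . c E B], [L → .], [L → c E . B], [X → . L c], [X → . c +] }  — shift, reduce
  I8: { [B → X . X], [L → . c E B], [L → .], [X → . L c], [X → . c +] }  — shift, reduce
  I9: { [B → X X .] }  — reduce
  I10: { [B → + .] }  — reduce
  I11: { [L → c E B .] }  — reduce
  I12: { [E → ) X .] }  — reduce
  I13: { [X → L c .] }  — reduce

I5 contains complete items [B → + .], [X → c + .] — reduce-reduce conflict.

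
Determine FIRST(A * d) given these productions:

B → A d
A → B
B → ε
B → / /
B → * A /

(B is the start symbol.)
{ '*', '/', 'd' }

FIRST sets of the non-terminals involved (from the grammar, by fixed-point iteration):
  FIRST(A) = { '*', '/', 'd', ε }

To compute FIRST(A * d), process the symbols left to right:
Symbol A is a non-terminal. Add FIRST(A) \ {ε} = { '*', '/', 'd' }
A is nullable (ε ∈ FIRST(A)), continue to the next symbol.
Symbol * is a terminal. Add '*' and stop.
FIRST(A * d) = { '*', '/', 'd' }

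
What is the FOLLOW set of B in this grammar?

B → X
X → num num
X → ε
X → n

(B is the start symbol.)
To compute FOLLOW(B), find every occurrence of B on a right-hand side N → α B β: add FIRST(β) \ {ε}, and if β is empty or nullable also add FOLLOW(N). Iterate to a fixed point.

B is the start symbol, so $ ∈ FOLLOW(B).
B does not occur on any right-hand side.

Taking the union: FOLLOW(B) = { $ }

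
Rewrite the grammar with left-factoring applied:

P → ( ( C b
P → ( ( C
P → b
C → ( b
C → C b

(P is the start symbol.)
Left-factoring transforms A → αβ₁ | αβ₂ into A → αA' and A' → β₁ | β₂
(α is the longest common prefix among the alternatives). Repeat until
no nonterminal has two alternatives with a common prefix.

Round 1: P has alternatives sharing prefix '( ( C'. Introduce P': P → ( ( C P'
  Add: P' → b
  Add: P' → ε

No remaining common prefixes — done.

Resulting grammar:
P → ( ( C P'
P' → b
P' → ε
P → b
C → ( b
C → C b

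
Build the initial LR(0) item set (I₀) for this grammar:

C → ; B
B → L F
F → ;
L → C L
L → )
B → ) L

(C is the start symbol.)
{ [C → . ; B], [C' → . C] }

First, augment the grammar with C' → C
I₀ = CLOSURE({ [C' → . C] }):
  [C' → . C] has the dot before C: add [C → . ; B]
No further items can be added.

I₀ = { [C → . ; B], [C' → . C] }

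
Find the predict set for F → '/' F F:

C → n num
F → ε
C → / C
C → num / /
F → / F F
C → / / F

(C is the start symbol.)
{ '/' }

PREDICT(F → '/' F F) = (FIRST(RHS) \ {ε}) ∪ (FOLLOW(F) if ε ∈ FIRST(RHS), i.e. RHS ⇒* ε)
FIRST('/' F F) = { '/' }
ε ∉ FIRST('/' F F), so FOLLOW(F) is not added.
PREDICT(F → '/' F F) = { '/' }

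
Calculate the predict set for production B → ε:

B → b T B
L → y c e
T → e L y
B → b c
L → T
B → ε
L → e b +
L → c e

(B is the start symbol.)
PREDICT(B → ε) = (FIRST(RHS) \ {ε}) ∪ (FOLLOW(B) if ε ∈ FIRST(RHS), i.e. RHS ⇒* ε)
The right-hand side is ε (FIRST(ε) = { ε }), so the predict set is FOLLOW(B) = { $ }
PREDICT(B → ε) = { $ }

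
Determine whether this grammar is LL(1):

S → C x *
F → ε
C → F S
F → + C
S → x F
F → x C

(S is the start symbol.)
No. Predict set conflict for S: { 'x' }

Relevant sets:
  FIRST(C) = { '+', 'x' }
  FOLLOW(F) = { $, '+', 'x' }

For S:
  PREDICT(S → C x '*') = { '+', 'x' }
  PREDICT(S → x F) = { 'x' }
For F:
  PREDICT(F → ε) = { $, '+', 'x' }
  PREDICT(F → '+' C) = { '+' }
  PREDICT(F → x C) = { 'x' }
C has a single production, so nothing to check there.

Conflict found: Predict set conflict for S: { 'x' }
The grammar is NOT LL(1).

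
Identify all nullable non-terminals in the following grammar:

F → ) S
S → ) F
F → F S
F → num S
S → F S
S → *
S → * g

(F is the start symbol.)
A non-terminal is nullable if it can derive ε (the empty string): either it has an ε-production, or it has a production whose right-hand side consists entirely of nullable non-terminals.

There are no ε-productions, so no non-terminal can derive ε.
No non-terminals are nullable.

Answer: None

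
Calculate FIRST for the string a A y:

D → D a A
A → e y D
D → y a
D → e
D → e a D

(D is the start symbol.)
{ 'a' }

To compute FIRST(a A y), process the symbols left to right:
Symbol a is a terminal. Add 'a' and stop.
FIRST(a A y) = { 'a' }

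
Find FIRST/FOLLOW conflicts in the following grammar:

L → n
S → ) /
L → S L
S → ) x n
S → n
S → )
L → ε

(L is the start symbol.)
No FIRST/FOLLOW conflicts.

A FIRST/FOLLOW conflict occurs when a non-terminal N has a nullable alternative N → β (β ⇒* ε) and another alternative N → α with FIRST(α) ∩ FOLLOW(N) ≠ ∅: on such a lookahead the parser cannot decide between expanding α and letting N vanish via β.

Nullable non-terminals: L.
FIRST sets used below: FIRST(S) = { ')', 'n' }

L: nullable alternative(s) L → ε; FOLLOW(L) = { $ }
  L → n: FIRST \ {ε} = { 'n' } — disjoint from FOLLOW(L)
  L → S L: FIRST \ {ε} = { ')', 'n' } — disjoint from FOLLOW(L)
  L → ε: FIRST \ {ε} = { } — this is the only nullable alternative, skip

S has no nullable alternative, so no FIRST/FOLLOW check is needed there.

No FIRST/FOLLOW conflicts found.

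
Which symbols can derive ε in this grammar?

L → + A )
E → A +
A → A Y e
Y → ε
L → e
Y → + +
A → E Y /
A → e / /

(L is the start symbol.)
{ 'Y' }

A non-terminal is nullable if it can derive ε (the empty string): either it has an ε-production, or it has a production whose right-hand side consists entirely of nullable non-terminals.

ε-productions: Y → ε
So Y is immediately nullable.
No further non-terminal can be added: every production for the remaining non-terminals contains a terminal or a non-nullable non-terminal.
Nullable = { 'Y' }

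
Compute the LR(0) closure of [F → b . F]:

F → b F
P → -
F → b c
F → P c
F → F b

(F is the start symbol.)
{ [F → . F b], [F → . P c], [F → . b F], [F → . b c], [F → b . F], [P → . -] }

To compute CLOSURE, for each item [A → α.Bβ] where B is a non-terminal, add [B → .γ] for all productions B → γ; repeat for the newly added items until nothing changes.

Start with: [F → b . F]
  [F → b . F] has the dot before F: add [F → . b F], [F → . b c], [F → . P c], [F → . F b]
  [F → . P c] has the dot before P: add [P → . -]
No further items can be added.

CLOSURE = { [F → . F b], [F → . P c], [F → . b F], [F → . b c], [F → b . F], [P → . -] }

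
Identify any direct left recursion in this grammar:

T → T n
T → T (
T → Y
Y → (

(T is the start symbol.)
Yes, T is left-recursive

Direct left recursion occurs when N → N α for some non-terminal N (the right-hand side begins with the left-hand side itself).

T → T n: LEFT RECURSIVE (starts with T)
T → T (: LEFT RECURSIVE (starts with T)
T → Y: starts with Y
Y → (: starts with '('

The grammar has direct left recursion on: T.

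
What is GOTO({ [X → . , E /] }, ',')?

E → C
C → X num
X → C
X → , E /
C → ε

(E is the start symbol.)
GOTO(I, ',') = CLOSURE({ [A → αX.β] : [A → α.Xβ] ∈ I, X = ',' })

Items with dot before ',', with the dot advanced:
  [X → . , E /] → [X → , . E /]
Closure of the advanced items:
  [X → , . E /] has the dot before E: add [E → . C]
  [E → . C] has the dot before C: add [C → . X num], [C → .]
  [C → . X num] has the dot before X: add [X → . C], [X → . , E /]

GOTO = { [C → . X num], [C → .], [E → . C], [X → , . E /], [X → . , E /], [X → . C] }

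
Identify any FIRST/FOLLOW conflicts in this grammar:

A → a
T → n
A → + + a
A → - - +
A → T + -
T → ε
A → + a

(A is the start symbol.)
No FIRST/FOLLOW conflicts.

Nullable non-terminals: T.

T: nullable alternative(s) T → ε; FOLLOW(T) = { '+' }
  T → n: FIRST \ {ε} = { 'n' } — disjoint from FOLLOW(T)
  T → ε: FIRST \ {ε} = { } — this is the only nullable alternative, skip

A has no nullable alternative, so no FIRST/FOLLOW check is needed there.

No FIRST/FOLLOW conflicts found.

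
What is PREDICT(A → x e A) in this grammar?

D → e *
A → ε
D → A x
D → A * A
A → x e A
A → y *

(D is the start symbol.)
PREDICT(A → x e A) = (FIRST(RHS) \ {ε}) ∪ (FOLLOW(A) if ε ∈ FIRST(RHS), i.e. RHS ⇒* ε)
FIRST(x e A) = { 'x' }
ε ∉ FIRST(x e A), so FOLLOW(A) is not added.
PREDICT(A → x e A) = { 'x' }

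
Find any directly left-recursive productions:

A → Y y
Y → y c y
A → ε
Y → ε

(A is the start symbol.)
No direct left recursion

Direct left recursion occurs when N → N α for some non-terminal N (the right-hand side begins with the left-hand side itself).

A → Y y: starts with Y
Y → y c y: starts with y
A → ε: starts with ε
Y → ε: starts with ε

No direct left recursion found.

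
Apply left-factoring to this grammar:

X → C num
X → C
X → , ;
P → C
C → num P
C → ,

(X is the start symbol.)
X → C X'
X' → num
X' → ε
X → , ;
P → C
C → num P
C → ,

Left-factoring transforms A → αβ₁ | αβ₂ into A → αA' and A' → β₁ | β₂
(α is the longest common prefix among the alternatives). Repeat until
no nonterminal has two alternatives with a common prefix.

Round 1: X has alternatives sharing prefix 'C'. Introduce X': X → C X'
  Add: X' → num
  Add: X' → ε

No remaining common prefixes — done.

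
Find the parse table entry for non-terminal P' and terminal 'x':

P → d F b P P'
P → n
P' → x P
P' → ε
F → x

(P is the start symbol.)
To find M[P', 'x'], we find productions for P' where 'x' is in the predict set (PREDICT(N → α) = (FIRST(α) \ {ε}) ∪ (FOLLOW(N) if α ⇒* ε)).

Relevant sets:
  FOLLOW(P') = { $, 'x' }

P' → x P: PREDICT = { 'x' }
  'x' is in predict set, so this production goes in M[P', 'x']
P' → ε: PREDICT = { $, 'x' }
  'x' is in predict set, so this production goes in M[P', 'x']

M[P', 'x'] = P' → x P, P' → ε  (a multiply-defined cell — the grammar is not LL(1))

Answer: P' → x P, P' → ε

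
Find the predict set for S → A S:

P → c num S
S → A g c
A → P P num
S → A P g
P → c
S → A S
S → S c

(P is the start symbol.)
PREDICT(S → A S) = (FIRST(RHS) \ {ε}) ∪ (FOLLOW(S) if ε ∈ FIRST(RHS), i.e. RHS ⇒* ε)
FIRST(A) = { 'c' }
FIRST(A S) = { 'c' }
ε ∉ FIRST(A S), so FOLLOW(S) is not added.
PREDICT(S → A S) = { 'c' }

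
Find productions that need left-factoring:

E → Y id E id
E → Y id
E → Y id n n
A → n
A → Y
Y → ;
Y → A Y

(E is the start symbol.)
Yes, E has productions with common prefix 'Y id'

Left-factoring is needed when two productions for the same non-terminal
share a common prefix on the right-hand side.

Productions for E:
  E → Y id E id
  E → Y id
  E → Y id n n
Productions for A:
  A → n
  A → Y
Productions for Y:
  Y → ;
  Y → A Y

Found common prefix 'Y id' in productions for E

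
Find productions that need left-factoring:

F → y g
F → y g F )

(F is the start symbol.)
Left-factoring is needed when two productions for the same non-terminal
share a common prefix on the right-hand side.

Productions for F:
  F → y g
  F → y g F )

Found common prefix 'y g' in productions for F

Answer: Yes, F has productions with common prefix 'y g'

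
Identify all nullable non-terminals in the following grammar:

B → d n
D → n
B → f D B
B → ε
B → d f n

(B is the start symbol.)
ε-productions: B → ε
So B is immediately nullable.
No further non-terminal can be added: every production for the remaining non-terminals contains a terminal or a non-nullable non-terminal.
Nullable = { 'B' }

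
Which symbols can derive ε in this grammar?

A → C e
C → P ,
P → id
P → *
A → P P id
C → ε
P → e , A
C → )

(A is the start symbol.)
{ 'C' }

A non-terminal is nullable if it can derive ε (the empty string): either it has an ε-production, or it has a production whose right-hand side consists entirely of nullable non-terminals.

ε-productions: C → ε
So C is immediately nullable.
No further non-terminal can be added: every production for the remaining non-terminals contains a terminal or a non-nullable non-terminal.
Nullable = { 'C' }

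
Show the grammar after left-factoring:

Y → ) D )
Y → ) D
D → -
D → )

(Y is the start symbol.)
Left-factoring transforms A → αβ₁ | αβ₂ into A → αA' and A' → β₁ | β₂
(α is the longest common prefix among the alternatives). Repeat until
no nonterminal has two alternatives with a common prefix.

Round 1: Y has alternatives sharing prefix ') D'. Introduce Y': Y → ) D Y'
  Add: Y' → )
  Add: Y' → ε

No remaining common prefixes — done.

Resulting grammar:
Y → ) D Y'
Y' → )
Y' → ε
D → -
D → )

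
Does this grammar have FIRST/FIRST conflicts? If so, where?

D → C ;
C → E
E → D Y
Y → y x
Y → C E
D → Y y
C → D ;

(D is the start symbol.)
Yes. D → C ';' / D → Y y on { 'y' }; C → E / C → D ';' on { 'y' }; Y → y x / Y → C E on { 'y' }

A FIRST/FIRST conflict occurs when two productions N → α and N → β for the same non-terminal have FIRST(α) ∩ FIRST(β) ≠ ∅ (with ε ∈ FIRST of a nullable right-hand side, so two nullable alternatives also conflict).

FIRST sets of the non-terminals at (or reachable through a nullable prefix from) the front of some alternative:
  FIRST(C) = { 'y' }
  FIRST(Y) = { 'y' }
  FIRST(E) = { 'y' }
  FIRST(D) = { 'y' }

Productions for D:
  D → C ;: FIRST = { 'y' }
  D → Y y: FIRST = { 'y' }
Productions for C:
  C → E: FIRST = { 'y' }
  C → D ;: FIRST = { 'y' }
Productions for Y:
  Y → y x: FIRST = { 'y' }
  Y → C E: FIRST = { 'y' }
E has only one production, so no FIRST/FIRST conflict is possible there.

Conflict for D: D → C ; and D → Y y
  Overlap: { 'y' }
Conflict for C: C → E and C → D ;
  Overlap: { 'y' }
Conflict for Y: Y → y x and Y → C E
  Overlap: { 'y' }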